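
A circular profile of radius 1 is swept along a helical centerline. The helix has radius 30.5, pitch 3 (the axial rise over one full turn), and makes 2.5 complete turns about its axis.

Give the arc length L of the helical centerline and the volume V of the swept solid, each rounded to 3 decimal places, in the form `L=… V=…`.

2πR = 2π·30.5 = 191.637152
per-turn = √(191.637152² + 3²) = √(36724.7980 + 9) = √36733.7980 = 191.660632
L = 2.5 × 191.660632 = 479.151581
V = π·1² × L = 3.141593 × 479.151581 = 1505.299086

L=479.152 V=1505.299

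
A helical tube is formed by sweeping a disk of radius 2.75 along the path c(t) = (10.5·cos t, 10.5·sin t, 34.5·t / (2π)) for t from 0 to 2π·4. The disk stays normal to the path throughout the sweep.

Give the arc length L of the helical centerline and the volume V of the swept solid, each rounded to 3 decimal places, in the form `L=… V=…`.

2πR = 2π·10.5 = 65.973446
per-turn = √(65.973446² + 34.5²) = √(4352.4955 + 1190.25) = √5542.7455 = 74.449617
L = 4 × 74.449617 = 297.798470
V = π·2.75² × L = 23.758294 × 297.798470 = 7075.183732

L=297.798 V=7075.184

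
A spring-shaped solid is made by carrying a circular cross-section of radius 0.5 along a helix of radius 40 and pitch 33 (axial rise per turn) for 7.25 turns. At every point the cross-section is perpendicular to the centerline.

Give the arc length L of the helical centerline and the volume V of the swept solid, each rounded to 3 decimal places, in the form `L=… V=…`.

2πR = 2π·40 = 251.327412
per-turn = √(251.327412² + 33²) = √(63165.4682 + 1089) = √64254.4682 = 253.484651
L = 7.25 × 253.484651 = 1837.763718
V = π·0.5² × L = 0.785398 × 1837.763718 = 1443.376249

L=1837.764 V=1443.376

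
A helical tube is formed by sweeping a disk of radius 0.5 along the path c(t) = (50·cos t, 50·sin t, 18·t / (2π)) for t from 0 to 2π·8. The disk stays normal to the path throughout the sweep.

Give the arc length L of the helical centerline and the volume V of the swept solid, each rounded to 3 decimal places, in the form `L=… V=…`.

2πR = 2π·50 = 314.159265
per-turn = √(314.159265² + 18²) = √(98696.0440 + 324) = √99020.0440 = 314.674505
L = 8 × 314.674505 = 2517.396039
V = π·0.5² × L = 0.785398 × 2517.396039 = 1977.158226

L=2517.396 V=1977.158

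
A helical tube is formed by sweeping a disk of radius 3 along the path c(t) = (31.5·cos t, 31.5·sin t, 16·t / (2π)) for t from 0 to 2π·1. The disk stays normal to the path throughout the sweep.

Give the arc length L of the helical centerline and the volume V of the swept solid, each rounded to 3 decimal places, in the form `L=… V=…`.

2πR = 2π·31.5 = 197.920337
per-turn = √(197.920337² + 16²) = √(39172.4599 + 256) = √39428.4599 = 198.566009
L = 1 × 198.566009 = 198.566009
V = π·3² × L = 28.274334 × 198.566009 = 5614.321632

L=198.566 V=5614.322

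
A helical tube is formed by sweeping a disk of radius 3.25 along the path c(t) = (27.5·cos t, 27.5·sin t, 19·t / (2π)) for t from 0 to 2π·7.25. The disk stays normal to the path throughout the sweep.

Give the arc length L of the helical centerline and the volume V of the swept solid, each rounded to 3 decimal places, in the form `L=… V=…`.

2πR = 2π·27.5 = 172.787596
per-turn = √(172.787596² + 19²) = √(29855.5533 + 361) = √30216.5533 = 173.829092
L = 7.25 × 173.829092 = 1260.260919
V = π·3.25² × L = 33.183072 × 1260.260919 = 41819.329317

L=1260.261 V=41819.329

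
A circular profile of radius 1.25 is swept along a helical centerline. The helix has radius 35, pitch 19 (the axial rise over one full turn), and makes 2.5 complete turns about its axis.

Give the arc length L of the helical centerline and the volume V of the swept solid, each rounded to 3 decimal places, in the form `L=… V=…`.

2πR = 2π·35 = 219.911486
per-turn = √(219.911486² + 19²) = √(48361.0616 + 361) = √48722.0616 = 220.730744
L = 2.5 × 220.730744 = 551.826861
V = π·1.25² × L = 4.908739 × 551.826861 = 2708.773771

L=551.827 V=2708.774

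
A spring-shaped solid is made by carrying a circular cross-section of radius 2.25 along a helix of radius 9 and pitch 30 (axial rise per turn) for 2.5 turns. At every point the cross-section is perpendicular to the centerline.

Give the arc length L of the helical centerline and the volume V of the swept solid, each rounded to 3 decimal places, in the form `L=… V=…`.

2πR = 2π·9 = 56.548668
per-turn = √(56.548668² + 30²) = √(3197.7518 + 900) = √4097.7518 = 64.013685
L = 2.5 × 64.013685 = 160.034212
V = π·2.25² × L = 15.904313 × 160.034212 = 2545.234163

L=160.034 V=2545.234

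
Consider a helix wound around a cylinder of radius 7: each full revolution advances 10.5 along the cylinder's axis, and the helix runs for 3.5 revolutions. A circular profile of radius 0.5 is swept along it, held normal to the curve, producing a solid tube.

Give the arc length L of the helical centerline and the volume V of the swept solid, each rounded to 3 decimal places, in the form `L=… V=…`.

2πR = 2π·7 = 43.982297
per-turn = √(43.982297² + 10.5²) = √(1934.4425 + 110.25) = √2044.6925 = 45.218276
L = 3.5 × 45.218276 = 158.263965
V = π·0.5² × L = 0.785398 × 158.263965 = 124.300228

L=158.264 V=124.300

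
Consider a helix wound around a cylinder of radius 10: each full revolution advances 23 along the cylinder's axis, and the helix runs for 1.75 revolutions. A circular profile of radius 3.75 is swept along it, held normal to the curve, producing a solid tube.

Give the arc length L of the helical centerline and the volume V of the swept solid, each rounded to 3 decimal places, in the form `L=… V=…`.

2πR = 2π·10 = 62.831853
per-turn = √(62.831853² + 23²) = √(3947.8418 + 529) = √4476.8418 = 66.909205
L = 1.75 × 66.909205 = 117.091109
V = π·3.75² × L = 44.178647 × 117.091109 = 5172.926751

L=117.091 V=5172.927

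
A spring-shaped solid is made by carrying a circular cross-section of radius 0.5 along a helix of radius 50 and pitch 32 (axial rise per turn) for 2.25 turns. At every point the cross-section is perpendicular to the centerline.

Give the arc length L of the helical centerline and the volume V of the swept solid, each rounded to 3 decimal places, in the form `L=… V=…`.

2πR = 2π·50 = 314.159265
per-turn = √(314.159265² + 32²) = √(98696.0440 + 1024) = √99720.0440 = 315.784806
L = 2.25 × 315.784806 = 710.515815
V = π·0.5² × L = 0.785398 × 710.515815 = 558.037816

L=710.516 V=558.038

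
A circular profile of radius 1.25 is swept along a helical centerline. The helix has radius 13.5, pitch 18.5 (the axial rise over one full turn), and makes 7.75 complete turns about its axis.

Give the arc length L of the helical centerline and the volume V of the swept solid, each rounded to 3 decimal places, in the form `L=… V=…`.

L=672.832 V=3302.755

2πR = 2π·13.5 = 84.823002
per-turn = √(84.823002² + 18.5²) = √(7194.9416 + 342.25) = √7537.1916 = 86.817001
L = 7.75 × 86.817001 = 672.831755
V = π·1.25² × L = 4.908739 × 672.831755 = 3302.755156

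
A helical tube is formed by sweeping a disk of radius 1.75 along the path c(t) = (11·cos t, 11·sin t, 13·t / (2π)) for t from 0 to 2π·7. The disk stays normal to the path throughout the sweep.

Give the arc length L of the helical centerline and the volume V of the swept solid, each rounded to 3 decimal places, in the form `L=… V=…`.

L=492.289 V=4736.376

2πR = 2π·11 = 69.115038
per-turn = √(69.115038² + 13²) = √(4776.8885 + 169) = √4945.8885 = 70.327011
L = 7 × 70.327011 = 492.289080
V = π·1.75² × L = 9.621128 × 492.289080 = 4736.376003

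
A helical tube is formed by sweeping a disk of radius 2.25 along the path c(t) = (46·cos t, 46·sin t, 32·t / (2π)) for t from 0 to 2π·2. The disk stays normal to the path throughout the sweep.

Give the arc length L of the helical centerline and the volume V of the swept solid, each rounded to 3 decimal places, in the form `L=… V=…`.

2πR = 2π·46 = 289.026524
per-turn = √(289.026524² + 32²) = √(83536.3317 + 1024) = √84560.3317 = 290.792592
L = 2 × 290.792592 = 581.585184
V = π·2.25² × L = 15.904313 × 581.585184 = 9249.712696

L=581.585 V=9249.713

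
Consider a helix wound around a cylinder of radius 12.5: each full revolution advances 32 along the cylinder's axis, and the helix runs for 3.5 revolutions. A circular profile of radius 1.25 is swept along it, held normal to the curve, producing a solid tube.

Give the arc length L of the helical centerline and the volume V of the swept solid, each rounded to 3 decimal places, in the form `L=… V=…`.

2πR = 2π·12.5 = 78.539816
per-turn = √(78.539816² + 32²) = √(6168.5028 + 1024) = √7192.5028 = 84.808624
L = 3.5 × 84.808624 = 296.830185
V = π·1.25² × L = 4.908739 × 296.830185 = 1457.061763

L=296.830 V=1457.062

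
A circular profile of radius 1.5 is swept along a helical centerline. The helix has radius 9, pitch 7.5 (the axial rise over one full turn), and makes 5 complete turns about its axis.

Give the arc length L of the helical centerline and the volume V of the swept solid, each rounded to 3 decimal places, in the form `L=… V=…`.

2πR = 2π·9 = 56.548668
per-turn = √(56.548668² + 7.5²) = √(3197.7518 + 56.25) = √3254.0018 = 57.043859
L = 5 × 57.043859 = 285.219294
V = π·1.5² × L = 7.068583 × 285.219294 = 2016.096387

L=285.219 V=2016.096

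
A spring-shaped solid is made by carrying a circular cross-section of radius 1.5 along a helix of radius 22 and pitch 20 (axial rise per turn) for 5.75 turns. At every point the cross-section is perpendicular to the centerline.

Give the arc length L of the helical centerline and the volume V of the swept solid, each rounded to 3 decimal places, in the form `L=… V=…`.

2πR = 2π·22 = 138.230077
per-turn = √(138.230077² + 20²) = √(19107.5541 + 400) = √19507.5541 = 139.669446
L = 5.75 × 139.669446 = 803.099314
V = π·1.5² × L = 7.068583 × 803.099314 = 5676.774536

L=803.099 V=5676.775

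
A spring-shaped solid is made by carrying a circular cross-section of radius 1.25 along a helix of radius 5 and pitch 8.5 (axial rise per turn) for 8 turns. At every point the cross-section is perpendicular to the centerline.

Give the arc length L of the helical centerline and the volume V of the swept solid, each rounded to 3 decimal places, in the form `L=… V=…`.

L=260.364 V=1278.059

2πR = 2π·5 = 31.415927
per-turn = √(31.415927² + 8.5²) = √(986.9604 + 72.25) = √1059.2104 = 32.545513
L = 8 × 32.545513 = 260.364107
V = π·1.25² × L = 4.908739 × 260.364107 = 1278.059321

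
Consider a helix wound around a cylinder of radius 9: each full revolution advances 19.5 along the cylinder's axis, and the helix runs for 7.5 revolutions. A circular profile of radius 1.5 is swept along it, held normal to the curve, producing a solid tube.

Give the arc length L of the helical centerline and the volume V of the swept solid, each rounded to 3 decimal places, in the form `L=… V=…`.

2πR = 2π·9 = 56.548668
per-turn = √(56.548668² + 19.5²) = √(3197.7518 + 380.25) = √3578.0018 = 59.816401
L = 7.5 × 59.816401 = 448.623007
V = π·1.5² × L = 7.068583 × 448.623007 = 3171.129174

L=448.623 V=3171.129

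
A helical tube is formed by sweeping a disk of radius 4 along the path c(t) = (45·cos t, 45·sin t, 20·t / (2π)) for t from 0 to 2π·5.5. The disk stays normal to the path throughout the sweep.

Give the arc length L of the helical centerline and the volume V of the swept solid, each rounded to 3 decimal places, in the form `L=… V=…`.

L=1558.974 V=78362.578

2πR = 2π·45 = 282.743339
per-turn = √(282.743339² + 20²) = √(79943.7956 + 400) = √80343.7956 = 283.449812
L = 5.5 × 283.449812 = 1558.973963
V = π·4² × L = 50.265482 × 1558.973963 = 78362.578406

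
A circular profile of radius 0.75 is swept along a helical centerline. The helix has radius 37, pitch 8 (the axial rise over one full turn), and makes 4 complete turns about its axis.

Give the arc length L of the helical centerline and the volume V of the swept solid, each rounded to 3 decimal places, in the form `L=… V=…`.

2πR = 2π·37 = 232.477856
per-turn = √(232.477856² + 8²) = √(54045.9537 + 64) = √54109.9537 = 232.615463
L = 4 × 232.615463 = 930.461853
V = π·0.75² × L = 1.767146 × 930.461853 = 1644.261818

L=930.462 V=1644.262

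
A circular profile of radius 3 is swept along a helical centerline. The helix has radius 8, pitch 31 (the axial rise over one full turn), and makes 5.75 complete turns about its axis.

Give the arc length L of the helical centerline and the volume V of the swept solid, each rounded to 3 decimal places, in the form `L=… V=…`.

L=339.572 V=9601.183

2πR = 2π·8 = 50.265482
per-turn = √(50.265482² + 31²) = √(2526.6187 + 961) = √3487.6187 = 59.056064
L = 5.75 × 59.056064 = 339.572370
V = π·3² × L = 28.274334 × 339.572370 = 9601.182553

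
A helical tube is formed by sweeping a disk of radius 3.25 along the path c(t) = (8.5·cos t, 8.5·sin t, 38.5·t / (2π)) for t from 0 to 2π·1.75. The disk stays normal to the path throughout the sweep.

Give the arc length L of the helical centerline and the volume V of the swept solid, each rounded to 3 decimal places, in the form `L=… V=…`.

2πR = 2π·8.5 = 53.407075
per-turn = √(53.407075² + 38.5²) = √(2852.3157 + 1482.25) = √4334.5657 = 65.837418
L = 1.75 × 65.837418 = 115.215482
V = π·3.25² × L = 33.183072 × 115.215482 = 3823.203692

L=115.215 V=3823.204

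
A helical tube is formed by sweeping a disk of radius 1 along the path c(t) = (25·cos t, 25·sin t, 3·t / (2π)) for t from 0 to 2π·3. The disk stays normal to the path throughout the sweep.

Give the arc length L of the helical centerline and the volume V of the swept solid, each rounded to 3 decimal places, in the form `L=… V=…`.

L=471.325 V=1480.711

2πR = 2π·25 = 157.079633
per-turn = √(157.079633² + 3²) = √(24674.0110 + 9) = √24683.0110 = 157.108278
L = 3 × 157.108278 = 471.324834
V = π·1² × L = 3.141593 × 471.324834 = 1480.710636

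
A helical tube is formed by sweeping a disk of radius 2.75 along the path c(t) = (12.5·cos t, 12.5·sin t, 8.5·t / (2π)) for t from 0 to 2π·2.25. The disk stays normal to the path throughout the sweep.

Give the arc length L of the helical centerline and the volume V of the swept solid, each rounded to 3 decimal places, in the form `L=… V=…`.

2πR = 2π·12.5 = 78.539816
per-turn = √(78.539816² + 8.5²) = √(6168.5028 + 72.25) = √6240.7528 = 78.998435
L = 2.25 × 78.998435 = 177.746479
V = π·2.75² × L = 23.758294 × 177.746479 = 4222.953184

L=177.746 V=4222.953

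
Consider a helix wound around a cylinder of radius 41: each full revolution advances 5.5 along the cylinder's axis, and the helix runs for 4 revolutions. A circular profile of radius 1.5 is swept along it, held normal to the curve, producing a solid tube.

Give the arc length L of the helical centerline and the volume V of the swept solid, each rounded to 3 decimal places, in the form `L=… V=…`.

L=1030.677 V=7285.428

2πR = 2π·41 = 257.610598
per-turn = √(257.610598² + 5.5²) = √(66363.2200 + 30.25) = √66393.4700 = 257.669304
L = 4 × 257.669304 = 1030.677214
V = π·1.5² × L = 7.068583 × 1030.677214 = 7285.427920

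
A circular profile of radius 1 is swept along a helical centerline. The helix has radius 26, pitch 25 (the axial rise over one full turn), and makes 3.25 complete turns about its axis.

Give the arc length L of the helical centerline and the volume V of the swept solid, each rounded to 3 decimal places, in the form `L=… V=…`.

2πR = 2π·26 = 163.362818
per-turn = √(163.362818² + 25²) = √(26687.4103 + 625) = √27312.4103 = 165.264667
L = 3.25 × 165.264667 = 537.110169
V = π·1² × L = 3.141593 × 537.110169 = 1687.381362

L=537.110 V=1687.381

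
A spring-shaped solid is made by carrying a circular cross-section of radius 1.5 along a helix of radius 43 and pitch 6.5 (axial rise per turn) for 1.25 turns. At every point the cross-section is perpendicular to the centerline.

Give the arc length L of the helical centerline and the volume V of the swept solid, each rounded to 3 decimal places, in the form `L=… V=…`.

2πR = 2π·43 = 270.176968
per-turn = √(270.176968² + 6.5²) = √(72995.5942 + 42.25) = √73037.8442 = 270.255146
L = 1.25 × 270.255146 = 337.818933
V = π·1.5² × L = 7.068583 × 337.818933 = 2387.901326

L=337.819 V=2387.901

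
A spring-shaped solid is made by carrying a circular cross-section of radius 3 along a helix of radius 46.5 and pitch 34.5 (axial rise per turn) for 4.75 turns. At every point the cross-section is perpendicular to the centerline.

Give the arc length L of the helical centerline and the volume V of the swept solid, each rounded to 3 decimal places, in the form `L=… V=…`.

L=1397.440 V=39511.698

2πR = 2π·46.5 = 292.168117
per-turn = √(292.168117² + 34.5²) = √(85362.2085 + 1190.25) = √86552.4585 = 294.197992
L = 4.75 × 294.197992 = 1397.440462
V = π·3² × L = 28.274334 × 1397.440462 = 39511.698196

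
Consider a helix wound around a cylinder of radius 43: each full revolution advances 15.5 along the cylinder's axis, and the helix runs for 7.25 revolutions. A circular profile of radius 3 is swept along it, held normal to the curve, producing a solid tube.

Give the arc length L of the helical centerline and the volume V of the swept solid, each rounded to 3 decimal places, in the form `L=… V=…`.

L=1962.004 V=55474.352

2πR = 2π·43 = 270.176968
per-turn = √(270.176968² + 15.5²) = √(72995.5942 + 240.25) = √73235.8442 = 270.621219
L = 7.25 × 270.621219 = 1962.003837
V = π·3² × L = 28.274334 × 1962.003837 = 55474.351578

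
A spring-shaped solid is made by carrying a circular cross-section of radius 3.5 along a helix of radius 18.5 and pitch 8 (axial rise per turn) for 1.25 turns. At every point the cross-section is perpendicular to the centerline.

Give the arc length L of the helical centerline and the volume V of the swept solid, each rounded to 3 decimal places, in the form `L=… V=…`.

L=145.642 V=5604.975

2πR = 2π·18.5 = 116.238928
per-turn = √(116.238928² + 8²) = √(13511.4884 + 64) = √13575.4884 = 116.513898
L = 1.25 × 116.513898 = 145.642372
V = π·3.5² × L = 38.484510 × 145.642372 = 5604.975341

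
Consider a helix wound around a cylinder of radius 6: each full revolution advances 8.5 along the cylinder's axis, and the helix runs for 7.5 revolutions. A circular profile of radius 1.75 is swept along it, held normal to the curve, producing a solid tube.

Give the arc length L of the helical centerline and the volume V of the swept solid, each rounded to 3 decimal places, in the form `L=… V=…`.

L=289.841 V=2788.598

2πR = 2π·6 = 37.699112
per-turn = √(37.699112² + 8.5²) = √(1421.2230 + 72.25) = √1493.4730 = 38.645479
L = 7.5 × 38.645479 = 289.841091
V = π·1.75² × L = 9.621128 × 289.841091 = 2788.598094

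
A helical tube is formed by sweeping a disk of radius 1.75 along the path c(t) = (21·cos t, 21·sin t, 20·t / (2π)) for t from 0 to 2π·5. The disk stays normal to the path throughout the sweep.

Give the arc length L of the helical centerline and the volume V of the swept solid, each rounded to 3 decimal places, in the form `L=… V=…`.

2πR = 2π·21 = 131.946891
per-turn = √(131.946891² + 20²) = √(17409.9822 + 400) = √17809.9822 = 133.454045
L = 5 × 133.454045 = 667.270226
V = π·1.75² × L = 9.621128 × 667.270226 = 6419.891919

L=667.270 V=6419.892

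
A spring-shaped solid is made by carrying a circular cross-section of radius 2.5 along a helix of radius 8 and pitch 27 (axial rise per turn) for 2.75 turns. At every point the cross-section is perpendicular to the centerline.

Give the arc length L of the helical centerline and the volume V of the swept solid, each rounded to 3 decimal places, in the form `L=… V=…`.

2πR = 2π·8 = 50.265482
per-turn = √(50.265482² + 27²) = √(2526.6187 + 729) = √3255.6187 = 57.058029
L = 2.75 × 57.058029 = 156.909581
V = π·2.5² × L = 19.634954 × 156.909581 = 3080.912419

L=156.910 V=3080.912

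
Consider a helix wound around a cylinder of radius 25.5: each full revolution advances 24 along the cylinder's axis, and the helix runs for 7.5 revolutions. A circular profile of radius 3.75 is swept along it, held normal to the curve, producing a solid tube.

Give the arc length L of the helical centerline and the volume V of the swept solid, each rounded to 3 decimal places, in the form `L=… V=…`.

2πR = 2π·25.5 = 160.221225
per-turn = √(160.221225² + 24²) = √(25670.8410 + 576) = √26246.8410 = 162.008768
L = 7.5 × 162.008768 = 1215.065763
V = π·3.75² × L = 44.178647 × 1215.065763 = 53679.961059

L=1215.066 V=53679.961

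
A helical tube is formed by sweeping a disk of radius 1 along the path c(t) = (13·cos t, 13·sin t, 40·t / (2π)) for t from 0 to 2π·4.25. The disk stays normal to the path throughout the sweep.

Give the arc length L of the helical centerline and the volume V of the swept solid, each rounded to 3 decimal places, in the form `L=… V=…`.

2πR = 2π·13 = 81.681409
per-turn = √(81.681409² + 40²) = √(6671.8526 + 1600) = √8271.8526 = 90.949726
L = 4.25 × 90.949726 = 386.536334
V = π·1² × L = 3.141593 × 386.536334 = 1214.339706

L=386.536 V=1214.340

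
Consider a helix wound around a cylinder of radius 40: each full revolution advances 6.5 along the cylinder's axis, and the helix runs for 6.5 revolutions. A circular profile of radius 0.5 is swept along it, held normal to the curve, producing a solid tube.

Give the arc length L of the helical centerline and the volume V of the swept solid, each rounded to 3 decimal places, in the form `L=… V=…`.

L=1634.174 V=1283.478

2πR = 2π·40 = 251.327412
per-turn = √(251.327412² + 6.5²) = √(63165.4682 + 42.25) = √63207.7182 = 251.411452
L = 6.5 × 251.411452 = 1634.174438
V = π·0.5² × L = 0.785398 × 1634.174438 = 1283.477602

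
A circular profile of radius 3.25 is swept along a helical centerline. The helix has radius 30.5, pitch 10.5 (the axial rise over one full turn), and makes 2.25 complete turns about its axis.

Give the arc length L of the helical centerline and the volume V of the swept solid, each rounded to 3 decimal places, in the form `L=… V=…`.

2πR = 2π·30.5 = 191.637152
per-turn = √(191.637152² + 10.5²) = √(36724.7980 + 110.25) = √36835.0480 = 191.924589
L = 2.25 × 191.924589 = 431.830326
V = π·3.25² × L = 33.183072 × 431.830326 = 14329.456971

L=431.830 V=14329.457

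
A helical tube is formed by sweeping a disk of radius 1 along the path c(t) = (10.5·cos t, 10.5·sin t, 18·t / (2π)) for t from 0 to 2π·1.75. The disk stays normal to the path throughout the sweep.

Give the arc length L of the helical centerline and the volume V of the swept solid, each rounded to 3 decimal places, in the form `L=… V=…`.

L=119.674 V=375.966

2πR = 2π·10.5 = 65.973446
per-turn = √(65.973446² + 18²) = √(4352.4955 + 324) = √4676.4955 = 68.384907
L = 1.75 × 68.384907 = 119.673588
V = π·1² × L = 3.141593 × 119.673588 = 375.965664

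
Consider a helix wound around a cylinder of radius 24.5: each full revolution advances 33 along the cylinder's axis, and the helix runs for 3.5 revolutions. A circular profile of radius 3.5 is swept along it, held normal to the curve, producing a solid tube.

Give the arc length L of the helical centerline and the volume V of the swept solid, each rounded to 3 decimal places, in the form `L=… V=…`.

2πR = 2π·24.5 = 153.938040
per-turn = √(153.938040² + 33²) = √(23696.9202 + 1089) = √24785.9202 = 157.435448
L = 3.5 × 157.435448 = 551.024067
V = π·3.5² × L = 38.484510 × 551.024067 = 21205.891207

L=551.024 V=21205.891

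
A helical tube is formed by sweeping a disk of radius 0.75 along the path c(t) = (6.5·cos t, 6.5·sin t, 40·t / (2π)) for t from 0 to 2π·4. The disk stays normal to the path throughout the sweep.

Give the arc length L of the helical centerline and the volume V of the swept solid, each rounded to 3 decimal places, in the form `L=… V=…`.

L=228.664 V=404.083

2πR = 2π·6.5 = 40.840704
per-turn = √(40.840704² + 40²) = √(1667.9631 + 1600) = √3267.9631 = 57.166101
L = 4 × 57.166101 = 228.664405
V = π·0.75² × L = 1.767146 × 228.664405 = 404.083359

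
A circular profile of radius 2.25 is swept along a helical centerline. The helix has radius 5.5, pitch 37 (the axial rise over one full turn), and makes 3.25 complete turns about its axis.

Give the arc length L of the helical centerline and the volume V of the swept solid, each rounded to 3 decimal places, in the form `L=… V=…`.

L=164.542 V=2616.926

2πR = 2π·5.5 = 34.557519
per-turn = √(34.557519² + 37²) = √(1194.2221 + 1369) = √2563.2221 = 50.628274
L = 3.25 × 50.628274 = 164.541891
V = π·2.25² × L = 15.904313 × 164.541891 = 2616.925699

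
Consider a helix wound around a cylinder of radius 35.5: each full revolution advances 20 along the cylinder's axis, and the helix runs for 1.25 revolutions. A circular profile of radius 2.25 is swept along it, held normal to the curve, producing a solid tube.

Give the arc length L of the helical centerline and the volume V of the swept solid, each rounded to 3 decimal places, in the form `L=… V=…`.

2πR = 2π·35.5 = 223.053078
per-turn = √(223.053078² + 20²) = √(49752.6758 + 400) = √50152.6758 = 223.947931
L = 1.25 × 223.947931 = 279.934914
V = π·2.25² × L = 15.904313 × 279.934914 = 4452.172434

L=279.935 V=4452.172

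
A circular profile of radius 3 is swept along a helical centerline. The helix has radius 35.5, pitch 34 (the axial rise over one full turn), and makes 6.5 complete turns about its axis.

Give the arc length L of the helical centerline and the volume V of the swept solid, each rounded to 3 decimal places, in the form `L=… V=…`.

2πR = 2π·35.5 = 223.053078
per-turn = √(223.053078² + 34²) = √(49752.6758 + 1156) = √50908.6758 = 225.629510
L = 6.5 × 225.629510 = 1466.591815
V = π·3² × L = 28.274334 × 1466.591815 = 41466.906648

L=1466.592 V=41466.907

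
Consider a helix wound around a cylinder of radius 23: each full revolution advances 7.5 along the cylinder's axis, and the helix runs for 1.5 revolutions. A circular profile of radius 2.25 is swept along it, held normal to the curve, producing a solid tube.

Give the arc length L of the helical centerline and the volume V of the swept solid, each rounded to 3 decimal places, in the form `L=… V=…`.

L=217.062 V=3452.216

2πR = 2π·23 = 144.513262
per-turn = √(144.513262² + 7.5²) = √(20884.0829 + 56.25) = √20940.3329 = 144.707750
L = 1.5 × 144.707750 = 217.061625
V = π·2.25² × L = 15.904313 × 217.061625 = 3452.215983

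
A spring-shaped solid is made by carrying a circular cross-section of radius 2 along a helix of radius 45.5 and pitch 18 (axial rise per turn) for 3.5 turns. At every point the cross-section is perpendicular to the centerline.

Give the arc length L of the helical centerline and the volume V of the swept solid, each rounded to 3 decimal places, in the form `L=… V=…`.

L=1002.579 V=12598.774

2πR = 2π·45.5 = 285.884931
per-turn = √(285.884931² + 18²) = √(81730.1940 + 324) = √82054.1940 = 286.451033
L = 3.5 × 286.451033 = 1002.578614
V = π·2² × L = 12.566371 × 1002.578614 = 12598.774432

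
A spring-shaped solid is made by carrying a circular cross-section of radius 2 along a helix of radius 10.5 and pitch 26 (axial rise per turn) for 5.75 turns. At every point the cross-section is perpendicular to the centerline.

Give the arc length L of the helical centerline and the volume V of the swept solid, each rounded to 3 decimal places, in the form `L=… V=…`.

L=407.743 V=5123.854

2πR = 2π·10.5 = 65.973446
per-turn = √(65.973446² + 26²) = √(4352.4955 + 676) = √5028.4955 = 70.911886
L = 5.75 × 70.911886 = 407.743343
V = π·2² × L = 12.566371 × 407.743343 = 5123.853965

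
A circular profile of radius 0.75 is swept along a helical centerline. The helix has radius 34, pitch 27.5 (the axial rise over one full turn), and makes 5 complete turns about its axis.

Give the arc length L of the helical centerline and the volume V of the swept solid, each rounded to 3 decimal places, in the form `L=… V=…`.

L=1076.955 V=1903.137

2πR = 2π·34 = 213.628300
per-turn = √(213.628300² + 27.5²) = √(45637.0508 + 756.25) = √46393.3008 = 215.391041
L = 5 × 215.391041 = 1076.955207
V = π·0.75² × L = 1.767146 × 1076.955207 = 1903.136944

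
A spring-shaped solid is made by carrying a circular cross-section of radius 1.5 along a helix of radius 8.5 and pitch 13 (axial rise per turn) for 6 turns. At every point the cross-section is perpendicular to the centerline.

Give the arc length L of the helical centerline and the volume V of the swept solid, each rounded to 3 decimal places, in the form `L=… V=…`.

L=329.799 V=2331.212

2πR = 2π·8.5 = 53.407075
per-turn = √(53.407075² + 13²) = √(2852.3157 + 169) = √3021.3157 = 54.966496
L = 6 × 54.966496 = 329.798975
V = π·1.5² × L = 7.068583 × 329.798975 = 2331.211586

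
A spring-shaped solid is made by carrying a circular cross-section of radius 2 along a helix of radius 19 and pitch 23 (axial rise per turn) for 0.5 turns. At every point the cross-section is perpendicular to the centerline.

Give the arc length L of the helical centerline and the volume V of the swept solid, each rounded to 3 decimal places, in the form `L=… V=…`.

2πR = 2π·19 = 119.380521
per-turn = √(119.380521² + 23²) = √(14251.7088 + 529) = √14780.7088 = 121.575938
L = 0.5 × 121.575938 = 60.787969
V = π·2² × L = 12.566371 × 60.787969 = 763.884149

L=60.788 V=763.884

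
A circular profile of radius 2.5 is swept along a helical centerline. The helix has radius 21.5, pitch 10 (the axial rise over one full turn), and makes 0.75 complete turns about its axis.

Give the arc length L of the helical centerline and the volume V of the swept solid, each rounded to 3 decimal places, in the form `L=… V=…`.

L=101.594 V=1994.785

2πR = 2π·21.5 = 135.088484
per-turn = √(135.088484² + 10²) = √(18248.8985 + 100) = √18348.8985 = 135.458106
L = 0.75 × 135.458106 = 101.593580
V = π·2.5² × L = 19.634954 × 101.593580 = 1994.785272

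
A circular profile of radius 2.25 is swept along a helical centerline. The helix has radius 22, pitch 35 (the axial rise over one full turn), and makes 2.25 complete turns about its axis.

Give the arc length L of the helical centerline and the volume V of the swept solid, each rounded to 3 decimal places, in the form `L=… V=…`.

2πR = 2π·22 = 138.230077
per-turn = √(138.230077² + 35²) = √(19107.5541 + 1225) = √20332.5541 = 142.592265
L = 2.25 × 142.592265 = 320.832597
V = π·2.25² × L = 15.904313 × 320.832597 = 5102.621980

L=320.833 V=5102.622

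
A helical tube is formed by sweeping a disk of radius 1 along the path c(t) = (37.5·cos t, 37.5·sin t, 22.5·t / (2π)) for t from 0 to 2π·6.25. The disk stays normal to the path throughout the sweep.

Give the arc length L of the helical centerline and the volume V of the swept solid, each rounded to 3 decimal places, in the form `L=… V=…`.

L=1479.321 V=4647.423

2πR = 2π·37.5 = 235.619449
per-turn = √(235.619449² + 22.5²) = √(55516.5248 + 506.25) = √56022.7748 = 236.691307
L = 6.25 × 236.691307 = 1479.320668
V = π·1² × L = 3.141593 × 1479.320668 = 4647.422943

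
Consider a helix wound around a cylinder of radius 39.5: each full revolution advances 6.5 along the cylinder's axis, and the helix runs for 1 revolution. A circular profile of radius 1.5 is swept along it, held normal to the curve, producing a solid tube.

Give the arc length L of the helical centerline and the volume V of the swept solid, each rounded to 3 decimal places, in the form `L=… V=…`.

2πR = 2π·39.5 = 248.185820
per-turn = √(248.185820² + 6.5²) = √(61596.2011 + 42.25) = √61638.4511 = 248.270923
L = 1 × 248.270923 = 248.270923
V = π·1.5² × L = 7.068583 × 248.270923 = 1754.923741

L=248.271 V=1754.924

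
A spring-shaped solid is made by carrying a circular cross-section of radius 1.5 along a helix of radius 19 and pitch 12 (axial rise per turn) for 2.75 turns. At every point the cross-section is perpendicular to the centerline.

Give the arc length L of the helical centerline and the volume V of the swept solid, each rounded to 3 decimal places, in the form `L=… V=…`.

2πR = 2π·19 = 119.380521
per-turn = √(119.380521² + 12²) = √(14251.7088 + 144) = √14395.7088 = 119.982118
L = 2.75 × 119.982118 = 329.950826
V = π·1.5² × L = 7.068583 × 329.950826 = 2332.284954

L=329.951 V=2332.285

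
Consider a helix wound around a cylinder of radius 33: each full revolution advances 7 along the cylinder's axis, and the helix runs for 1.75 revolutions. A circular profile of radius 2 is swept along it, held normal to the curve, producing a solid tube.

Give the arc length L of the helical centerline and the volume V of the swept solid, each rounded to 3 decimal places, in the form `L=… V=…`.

2πR = 2π·33 = 207.345115
per-turn = √(207.345115² + 7²) = √(42991.9968 + 49) = √43040.9968 = 207.463242
L = 1.75 × 207.463242 = 363.060673
V = π·2² × L = 12.566371 × 363.060673 = 4562.354978

L=363.061 V=4562.355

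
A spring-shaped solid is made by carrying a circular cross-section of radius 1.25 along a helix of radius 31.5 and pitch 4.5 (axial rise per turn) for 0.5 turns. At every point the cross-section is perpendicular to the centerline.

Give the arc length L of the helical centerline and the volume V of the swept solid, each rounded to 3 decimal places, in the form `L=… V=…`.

L=98.986 V=485.895

2πR = 2π·31.5 = 197.920337
per-turn = √(197.920337² + 4.5²) = √(39172.4599 + 20.25) = √39192.7099 = 197.971488
L = 0.5 × 197.971488 = 98.985744
V = π·1.25² × L = 4.908739 × 98.985744 = 485.895133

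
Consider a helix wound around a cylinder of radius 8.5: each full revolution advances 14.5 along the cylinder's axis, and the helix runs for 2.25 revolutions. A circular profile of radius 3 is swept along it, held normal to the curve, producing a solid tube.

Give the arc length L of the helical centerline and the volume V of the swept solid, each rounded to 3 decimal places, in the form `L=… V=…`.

2πR = 2π·8.5 = 53.407075
per-turn = √(53.407075² + 14.5²) = √(2852.3157 + 210.25) = √3062.5657 = 55.340452
L = 2.25 × 55.340452 = 124.516018
V = π·3² × L = 28.274334 × 124.516018 = 3520.607464

L=124.516 V=3520.607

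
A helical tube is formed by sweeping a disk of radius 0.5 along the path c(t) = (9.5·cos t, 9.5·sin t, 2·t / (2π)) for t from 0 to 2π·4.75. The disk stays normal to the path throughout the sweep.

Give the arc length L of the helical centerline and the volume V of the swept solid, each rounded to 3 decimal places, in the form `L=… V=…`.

L=283.688 V=222.808

2πR = 2π·9.5 = 59.690260
per-turn = √(59.690260² + 2²) = √(3562.9272 + 4) = √3566.9272 = 59.723757
L = 4.75 × 59.723757 = 283.687847
V = π·0.5² × L = 0.785398 × 283.687847 = 222.807914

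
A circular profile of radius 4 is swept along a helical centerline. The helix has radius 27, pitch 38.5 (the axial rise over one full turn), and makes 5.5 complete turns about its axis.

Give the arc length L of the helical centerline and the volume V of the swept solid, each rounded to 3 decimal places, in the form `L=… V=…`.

2πR = 2π·27 = 169.646003
per-turn = √(169.646003² + 38.5²) = √(28779.7664 + 1482.25) = √30262.0164 = 173.959813
L = 5.5 × 173.959813 = 956.778970
V = π·4² × L = 50.265482 × 956.778970 = 48092.956524

L=956.779 V=48092.957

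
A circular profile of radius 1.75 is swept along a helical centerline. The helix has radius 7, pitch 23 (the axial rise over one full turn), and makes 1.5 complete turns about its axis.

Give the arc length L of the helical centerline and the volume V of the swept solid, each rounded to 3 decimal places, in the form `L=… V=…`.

L=74.450 V=716.289

2πR = 2π·7 = 43.982297
per-turn = √(43.982297² + 23²) = √(1934.4425 + 529) = √2463.4425 = 49.633078
L = 1.5 × 49.633078 = 74.449617
V = π·1.75² × L = 9.621128 × 74.449617 = 716.289262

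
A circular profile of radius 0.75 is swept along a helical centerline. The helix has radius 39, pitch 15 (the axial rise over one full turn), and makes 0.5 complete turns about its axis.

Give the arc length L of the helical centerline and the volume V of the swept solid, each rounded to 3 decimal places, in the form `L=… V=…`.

L=122.751 V=216.920

2πR = 2π·39 = 245.044227
per-turn = √(245.044227² + 15²) = √(60046.6732 + 225) = √60271.6732 = 245.502899
L = 0.5 × 245.502899 = 122.751449
V = π·0.75² × L = 1.767146 × 122.751449 = 216.919716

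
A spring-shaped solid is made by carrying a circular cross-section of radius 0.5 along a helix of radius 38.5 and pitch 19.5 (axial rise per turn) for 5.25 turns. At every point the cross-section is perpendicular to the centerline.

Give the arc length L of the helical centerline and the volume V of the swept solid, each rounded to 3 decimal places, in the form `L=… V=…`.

2πR = 2π·38.5 = 241.902634
per-turn = √(241.902634² + 19.5²) = √(58516.8845 + 380.25) = √58897.1345 = 242.687318
L = 5.25 × 242.687318 = 1274.108421
V = π·0.5² × L = 0.785398 × 1274.108421 = 1000.682414

L=1274.108 V=1000.682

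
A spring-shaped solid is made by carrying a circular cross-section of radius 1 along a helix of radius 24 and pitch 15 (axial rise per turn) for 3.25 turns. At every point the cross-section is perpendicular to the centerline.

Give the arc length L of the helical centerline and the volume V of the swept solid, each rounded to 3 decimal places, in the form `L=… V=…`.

L=492.507 V=1547.257

2πR = 2π·24 = 150.796447
per-turn = √(150.796447² + 15²) = √(22739.5685 + 225) = √22964.5685 = 151.540650
L = 3.25 × 151.540650 = 492.507112
V = π·1² × L = 3.141593 × 492.507112 = 1547.256724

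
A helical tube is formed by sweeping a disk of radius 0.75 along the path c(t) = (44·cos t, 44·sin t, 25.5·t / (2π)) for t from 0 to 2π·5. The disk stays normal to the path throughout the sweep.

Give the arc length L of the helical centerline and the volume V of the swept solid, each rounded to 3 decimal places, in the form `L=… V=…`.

L=1388.168 V=2453.096

2πR = 2π·44 = 276.460154
per-turn = √(276.460154² + 25.5²) = √(76430.2165 + 650.25) = √77080.4665 = 277.633691
L = 5 × 277.633691 = 1388.168456
V = π·0.75² × L = 1.767146 × 1388.168456 = 2453.096150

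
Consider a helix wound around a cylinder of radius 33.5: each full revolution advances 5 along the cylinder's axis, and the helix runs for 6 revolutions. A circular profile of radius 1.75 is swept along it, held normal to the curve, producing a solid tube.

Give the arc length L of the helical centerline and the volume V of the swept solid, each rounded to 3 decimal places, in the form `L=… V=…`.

2πR = 2π·33.5 = 210.486708
per-turn = √(210.486708² + 5²) = √(44304.6542 + 25) = √44329.6542 = 210.546086
L = 6 × 210.546086 = 1263.276514
V = π·1.75² × L = 9.621128 × 1263.276514 = 12154.144406

L=1263.277 V=12154.144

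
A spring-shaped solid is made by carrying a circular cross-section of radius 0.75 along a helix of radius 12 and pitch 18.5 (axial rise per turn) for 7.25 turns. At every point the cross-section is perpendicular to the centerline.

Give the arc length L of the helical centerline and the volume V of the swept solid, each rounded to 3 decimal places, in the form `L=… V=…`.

L=562.851 V=994.640

2πR = 2π·12 = 75.398224
per-turn = √(75.398224² + 18.5²) = √(5684.8921 + 342.25) = √6027.1421 = 77.634671
L = 7.25 × 77.634671 = 562.851364
V = π·0.75² × L = 1.767146 × 562.851364 = 994.640463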